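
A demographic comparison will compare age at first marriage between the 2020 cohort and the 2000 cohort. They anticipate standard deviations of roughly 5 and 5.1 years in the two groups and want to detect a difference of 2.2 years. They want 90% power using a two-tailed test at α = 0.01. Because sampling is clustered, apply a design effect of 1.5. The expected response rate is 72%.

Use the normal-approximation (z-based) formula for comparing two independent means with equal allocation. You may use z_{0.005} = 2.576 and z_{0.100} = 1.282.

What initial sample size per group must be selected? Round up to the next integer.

n = (z_{α/2} + z_β)² · (σ₁² + σ₂²) / δ²
  = (2.576 + 1.282)² · (5² + 5.1² = 51.01) / 2.2²
  = 14.8842 · 51.01 / 4.84
  = 156.87
Design effect: 1.5 × 156.87 = 235.30.
Adjust for 72% response: 235.30 / 0.72 = 326.81.
Round up → n = 327 per group.

n = 327 per group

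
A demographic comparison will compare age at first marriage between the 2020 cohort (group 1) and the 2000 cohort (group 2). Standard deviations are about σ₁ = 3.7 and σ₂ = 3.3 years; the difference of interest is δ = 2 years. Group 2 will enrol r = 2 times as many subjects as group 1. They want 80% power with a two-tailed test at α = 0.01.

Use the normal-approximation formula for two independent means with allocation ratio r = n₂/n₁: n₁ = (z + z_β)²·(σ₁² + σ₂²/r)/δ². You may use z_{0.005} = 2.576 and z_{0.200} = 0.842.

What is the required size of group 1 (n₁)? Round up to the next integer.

n₁ = 56

n₁ = (z_{α/2} + z_β)² · (σ₁² + σ₂²/r) / δ²
   = (2.576 + 0.842)² · (3.7² + 3.3²/2) / 2²
   = 11.6827 · (13.69 + 5.445) / 4
   = 11.6827 · 19.135 / 4
   = 55.89
Round up → n₁ = 56; n₂ = r·n₁ = 2 × 56 = 112.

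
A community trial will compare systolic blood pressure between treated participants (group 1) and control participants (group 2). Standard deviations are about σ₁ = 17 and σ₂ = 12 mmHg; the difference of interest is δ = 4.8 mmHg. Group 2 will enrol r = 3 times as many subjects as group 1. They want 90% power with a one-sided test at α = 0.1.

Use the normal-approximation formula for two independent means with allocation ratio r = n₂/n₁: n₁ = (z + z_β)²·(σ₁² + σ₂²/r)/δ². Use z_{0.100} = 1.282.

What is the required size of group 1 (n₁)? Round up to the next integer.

n₁ = 97

n₁ = (z_α + z_β)² · (σ₁² + σ₂²/r) / δ²
   = (1.282 + 1.282)² · (17² + 12²/3) / 4.8²
   = 6.5741 · (289 + 48) / 23.04
   = 6.5741 · 337 / 23.04
   = 96.16
Round up → n₁ = 97; n₂ = r·n₁ = 3 × 97 = 291.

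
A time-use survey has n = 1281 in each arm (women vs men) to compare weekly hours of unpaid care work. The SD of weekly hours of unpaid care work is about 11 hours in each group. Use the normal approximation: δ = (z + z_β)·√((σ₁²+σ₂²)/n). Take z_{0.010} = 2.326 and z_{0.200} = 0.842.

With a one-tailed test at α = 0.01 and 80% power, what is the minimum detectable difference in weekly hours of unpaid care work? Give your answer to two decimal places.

δ = (z_α + z_β) · √((σ₁²+σ₂²)/n)
  = (2.326 + 0.842) · √(242/1281)
  = 3.168 · √0.18891
  = 3.168 · 0.4346
  = 1.3770

Minimum detectable difference ≈ 1.38 hours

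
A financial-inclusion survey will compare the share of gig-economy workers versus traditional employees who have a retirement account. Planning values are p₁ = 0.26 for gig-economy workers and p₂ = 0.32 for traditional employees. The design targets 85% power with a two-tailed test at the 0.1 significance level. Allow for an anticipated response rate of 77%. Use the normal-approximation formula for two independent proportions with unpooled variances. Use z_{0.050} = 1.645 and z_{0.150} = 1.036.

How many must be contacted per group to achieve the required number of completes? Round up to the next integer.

n = 1064 per group

n = (z_{α/2} + z_β)² · [p₁(1−p₁) + p₂(1−p₂)] / (p₁ − p₂)²
  = (1.645 + 1.036)² · (0.26·0.74 + 0.32·0.68) / (-0.06)²
  = (2.681)² · (0.1924 + 0.2176) / 0.0036
  = 7.1878 · 0.4100 / 0.0036
  = 818.61
Adjust for 77% response: 818.61 / 0.77 = 1063.12.
Round up → n = 1064 per group.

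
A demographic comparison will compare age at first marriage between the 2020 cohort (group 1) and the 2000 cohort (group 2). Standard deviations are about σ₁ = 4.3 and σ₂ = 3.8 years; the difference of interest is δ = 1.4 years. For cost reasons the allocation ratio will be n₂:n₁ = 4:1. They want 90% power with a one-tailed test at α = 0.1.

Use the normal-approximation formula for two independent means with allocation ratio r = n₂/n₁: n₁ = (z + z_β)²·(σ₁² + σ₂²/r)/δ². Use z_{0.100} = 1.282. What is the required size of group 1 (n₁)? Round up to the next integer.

n₁ = (z_α + z_β)² · (σ₁² + σ₂²/r) / δ²
   = (1.282 + 1.282)² · (4.3² + 3.8²/4) / 1.4²
   = 6.5741 · (18.49 + 3.61) / 1.96
   = 6.5741 · 22.1 / 1.96
   = 74.13
Round up → n₁ = 75; n₂ = r·n₁ = 4 × 75 = 300.

n₁ = 75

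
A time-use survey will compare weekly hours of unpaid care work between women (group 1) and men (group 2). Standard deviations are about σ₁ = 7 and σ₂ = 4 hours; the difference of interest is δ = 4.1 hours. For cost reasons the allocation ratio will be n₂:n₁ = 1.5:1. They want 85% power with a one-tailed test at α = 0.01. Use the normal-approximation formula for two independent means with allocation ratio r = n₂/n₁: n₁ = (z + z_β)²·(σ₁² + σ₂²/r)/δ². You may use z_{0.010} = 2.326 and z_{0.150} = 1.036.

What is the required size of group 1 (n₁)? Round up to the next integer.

n₁ = 41

n₁ = (z_α + z_β)² · (σ₁² + σ₂²/r) / δ²
   = (2.326 + 1.036)² · (7² + 4²/1.5) / 4.1²
   = 11.3030 · (49 + 10.6667) / 16.81
   = 11.3030 · 59.6667 / 16.81
   = 40.12
Round up → n₁ = 41; n₂ = r·n₁ = 1.5 × 41 = 62.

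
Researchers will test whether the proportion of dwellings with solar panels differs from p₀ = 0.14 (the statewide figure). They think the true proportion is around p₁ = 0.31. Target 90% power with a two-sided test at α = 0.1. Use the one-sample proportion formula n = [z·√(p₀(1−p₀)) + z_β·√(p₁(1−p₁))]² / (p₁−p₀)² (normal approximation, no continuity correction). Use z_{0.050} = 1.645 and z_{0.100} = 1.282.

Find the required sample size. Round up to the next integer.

n = 47

n = [z_{α/2}·√(p₀q₀) + z_β·√(p₁q₁)]² / (p₁ − p₀)²
  = [1.645·√(0.14·0.86) + 1.282·√(0.31·0.69)]² / (0.17)²
  = [1.645·0.3470 + 1.282·0.4625]² / 0.0289
  = [1.1637]² / 0.0289
  = 46.86
Round up → n = 47.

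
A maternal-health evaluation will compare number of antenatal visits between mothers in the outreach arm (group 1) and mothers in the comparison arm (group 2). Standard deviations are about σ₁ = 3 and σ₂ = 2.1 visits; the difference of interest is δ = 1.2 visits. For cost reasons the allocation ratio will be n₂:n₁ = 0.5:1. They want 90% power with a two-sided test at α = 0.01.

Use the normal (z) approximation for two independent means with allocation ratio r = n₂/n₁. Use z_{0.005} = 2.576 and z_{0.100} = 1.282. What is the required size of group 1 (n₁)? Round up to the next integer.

n₁ = (z_{α/2} + z_β)² · (σ₁² + σ₂²/r) / δ²
   = (2.576 + 1.282)² · (3² + 2.1²/0.5) / 1.2²
   = 14.8842 · (9 + 8.82) / 1.44
   = 14.8842 · 17.82 / 1.44
   = 184.19
Round up → n₁ = 185; n₂ = r·n₁ = 0.5 × 185 = 93.

n₁ = 185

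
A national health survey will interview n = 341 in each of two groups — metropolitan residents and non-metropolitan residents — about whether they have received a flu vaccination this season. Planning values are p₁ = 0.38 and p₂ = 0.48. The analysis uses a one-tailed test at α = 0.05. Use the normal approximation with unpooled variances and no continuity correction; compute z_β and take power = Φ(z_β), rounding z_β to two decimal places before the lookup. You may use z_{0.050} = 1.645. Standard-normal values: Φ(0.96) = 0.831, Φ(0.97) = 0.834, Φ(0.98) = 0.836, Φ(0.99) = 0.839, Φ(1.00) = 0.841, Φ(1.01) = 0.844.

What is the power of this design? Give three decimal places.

Power ≈ 0.844

z_β = |p₁−p₂|·√(n/[p₁q₁+p₂q₂]) − z_α
    = 0.10 · √(341/0.4852) − 1.645
    = 0.10 · 26.5104 − 1.645
    = 2.6510 − 1.645 = 1.0060 → 1.01
Power = Φ(1.01) = 0.844.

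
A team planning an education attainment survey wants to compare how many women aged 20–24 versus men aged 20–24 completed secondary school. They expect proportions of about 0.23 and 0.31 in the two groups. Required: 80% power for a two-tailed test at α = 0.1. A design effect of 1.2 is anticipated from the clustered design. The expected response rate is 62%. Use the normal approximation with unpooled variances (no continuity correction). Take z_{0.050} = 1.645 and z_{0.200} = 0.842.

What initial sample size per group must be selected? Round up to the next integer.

n = (z_{α/2} + z_β)² · [p₁(1−p₁) + p₂(1−p₂)] / (p₁ − p₂)²
  = (1.645 + 0.842)² · (0.23·0.77 + 0.31·0.69) / (-0.08)²
  = (2.487)² · (0.1771 + 0.2139) / 0.0064
  = 6.1852 · 0.3910 / 0.0064
  = 377.88
Design effect: 1.2 × 377.88 = 453.45.
Adjust for 62% response: 453.45 / 0.62 = 731.37.
Round up → n = 732 per group.

n = 732 per group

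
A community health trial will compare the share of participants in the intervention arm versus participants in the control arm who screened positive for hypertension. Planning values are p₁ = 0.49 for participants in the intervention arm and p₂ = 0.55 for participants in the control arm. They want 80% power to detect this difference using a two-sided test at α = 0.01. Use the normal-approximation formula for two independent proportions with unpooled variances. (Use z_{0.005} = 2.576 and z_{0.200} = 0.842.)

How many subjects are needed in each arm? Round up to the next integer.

n = (z_{α/2} + z_β)² · [p₁(1−p₁) + p₂(1−p₂)] / (p₁ − p₂)²
  = (2.576 + 0.842)² · (0.49·0.51 + 0.55·0.45) / (-0.06)²
  = (3.418)² · (0.2499 + 0.2475) / 0.0036
  = 11.6827 · 0.4974 / 0.0036
  = 1614.16
Round up → n = 1615 per group.

n = 1615 per group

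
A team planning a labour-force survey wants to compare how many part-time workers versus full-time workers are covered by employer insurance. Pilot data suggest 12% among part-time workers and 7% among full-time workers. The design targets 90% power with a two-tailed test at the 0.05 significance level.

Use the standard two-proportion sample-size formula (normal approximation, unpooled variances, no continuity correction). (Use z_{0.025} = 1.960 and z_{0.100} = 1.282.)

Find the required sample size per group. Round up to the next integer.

n = 718 per group

n = (z_{α/2} + z_β)² · [p₁(1−p₁) + p₂(1−p₂)] / (p₁ − p₂)²
  = (1.960 + 1.282)² · (0.12·0.88 + 0.07·0.93) / (0.05)²
  = (3.242)² · (0.1056 + 0.0651) / 0.0025
  = 10.5106 · 0.1707 / 0.0025
  = 717.66
Round up → n = 718 per group.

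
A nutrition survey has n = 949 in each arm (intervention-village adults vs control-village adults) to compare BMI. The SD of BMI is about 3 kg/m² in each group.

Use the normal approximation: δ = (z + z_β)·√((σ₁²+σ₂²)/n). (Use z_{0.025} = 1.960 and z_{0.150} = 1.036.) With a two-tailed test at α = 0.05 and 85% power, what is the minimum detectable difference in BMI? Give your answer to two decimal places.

Minimum detectable difference ≈ 0.41 kg/m²

δ = (z_{α/2} + z_β) · √((σ₁²+σ₂²)/n)
  = (1.960 + 1.036) · √(18/949)
  = 2.996 · √0.01897
  = 2.996 · 0.1377
  = 0.4126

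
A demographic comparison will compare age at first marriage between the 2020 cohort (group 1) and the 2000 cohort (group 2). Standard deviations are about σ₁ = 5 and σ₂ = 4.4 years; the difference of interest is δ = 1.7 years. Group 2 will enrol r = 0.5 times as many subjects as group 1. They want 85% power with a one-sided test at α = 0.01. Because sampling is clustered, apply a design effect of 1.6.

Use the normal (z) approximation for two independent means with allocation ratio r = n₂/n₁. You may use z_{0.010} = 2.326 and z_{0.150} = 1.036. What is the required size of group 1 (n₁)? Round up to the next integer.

n₁ = (z_α + z_β)² · (σ₁² + σ₂²/r) / δ²
   = (2.326 + 1.036)² · (5² + 4.4²/0.5) / 1.7²
   = 11.3030 · (25 + 38.72) / 2.89
   = 11.3030 · 63.72 / 2.89
   = 249.21
Design effect: 1.6 × 249.21 = 398.74.
Round up → n₁ = 399; n₂ = r·n₁ = 0.5 × 399 = 200.

n₁ = 399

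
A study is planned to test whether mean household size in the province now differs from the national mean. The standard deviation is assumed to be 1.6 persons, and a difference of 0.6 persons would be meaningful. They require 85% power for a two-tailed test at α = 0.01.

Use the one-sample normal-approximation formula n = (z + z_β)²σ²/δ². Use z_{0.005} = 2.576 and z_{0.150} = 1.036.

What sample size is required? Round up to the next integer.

n = (z_{α/2} + z_β)² · σ² / δ²
  = (2.576 + 1.036)² · 1.6² / 0.6²
  = 13.0465 · 2.56 / 0.36
  = 92.78
Round up → n = 93.

n = 93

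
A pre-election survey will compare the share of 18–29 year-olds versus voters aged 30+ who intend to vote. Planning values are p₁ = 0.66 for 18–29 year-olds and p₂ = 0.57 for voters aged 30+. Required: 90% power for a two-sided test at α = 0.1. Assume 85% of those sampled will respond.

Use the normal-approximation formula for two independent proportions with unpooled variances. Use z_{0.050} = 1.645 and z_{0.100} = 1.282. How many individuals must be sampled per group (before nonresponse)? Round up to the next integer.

n = (z_{α/2} + z_β)² · [p₁(1−p₁) + p₂(1−p₂)] / (p₁ − p₂)²
  = (1.645 + 1.282)² · (0.66·0.34 + 0.57·0.43) / (0.09)²
  = (2.927)² · (0.2244 + 0.2451) / 0.0081
  = 8.5673 · 0.4695 / 0.0081
  = 496.59
Adjust for 85% response: 496.59 / 0.85 = 584.22.
Round up → n = 585 per group.

n = 585 per group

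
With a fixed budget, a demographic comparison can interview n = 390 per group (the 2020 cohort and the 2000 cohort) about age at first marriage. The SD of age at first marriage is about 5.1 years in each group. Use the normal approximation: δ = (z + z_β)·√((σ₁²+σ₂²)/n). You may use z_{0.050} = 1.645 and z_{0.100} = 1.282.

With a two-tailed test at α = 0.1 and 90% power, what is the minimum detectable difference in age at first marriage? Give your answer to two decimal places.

δ = (z_{α/2} + z_β) · √((σ₁²+σ₂²)/n)
  = (1.645 + 1.282) · √(52.02/390)
  = 2.927 · √0.13338
  = 2.927 · 0.3652
  = 1.0690

Minimum detectable difference ≈ 1.07 years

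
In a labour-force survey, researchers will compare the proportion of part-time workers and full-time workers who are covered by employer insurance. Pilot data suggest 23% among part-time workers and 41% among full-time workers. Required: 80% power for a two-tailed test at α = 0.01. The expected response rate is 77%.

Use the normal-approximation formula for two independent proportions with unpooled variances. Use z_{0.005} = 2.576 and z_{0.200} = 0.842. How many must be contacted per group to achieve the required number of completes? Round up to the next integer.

n = 197 per group

n = (z_{α/2} + z_β)² · [p₁(1−p₁) + p₂(1−p₂)] / (p₁ − p₂)²
  = (2.576 + 0.842)² · (0.23·0.77 + 0.41·0.59) / (-0.18)²
  = (3.418)² · (0.1771 + 0.2419) / 0.0324
  = 11.6827 · 0.4190 / 0.0324
  = 151.08
Adjust for 77% response: 151.08 / 0.77 = 196.21.
Round up → n = 197 per group.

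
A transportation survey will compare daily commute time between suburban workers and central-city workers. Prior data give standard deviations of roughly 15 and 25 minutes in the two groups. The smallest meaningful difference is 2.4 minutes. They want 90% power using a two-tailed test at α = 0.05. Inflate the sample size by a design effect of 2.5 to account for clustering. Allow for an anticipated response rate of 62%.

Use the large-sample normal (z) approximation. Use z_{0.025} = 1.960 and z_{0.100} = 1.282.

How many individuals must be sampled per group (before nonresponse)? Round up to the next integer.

n = (z_{α/2} + z_β)² · (σ₁² + σ₂²) / δ²
  = (1.960 + 1.282)² · (15² + 25² = 850) / 2.4²
  = 10.5106 · 850 / 5.76
  = 1551.04
Design effect: 2.5 × 1551.04 = 3877.60.
Adjust for 62% response: 3877.60 / 0.62 = 6254.19.
Round up → n = 6255 per group.

n = 6255 per group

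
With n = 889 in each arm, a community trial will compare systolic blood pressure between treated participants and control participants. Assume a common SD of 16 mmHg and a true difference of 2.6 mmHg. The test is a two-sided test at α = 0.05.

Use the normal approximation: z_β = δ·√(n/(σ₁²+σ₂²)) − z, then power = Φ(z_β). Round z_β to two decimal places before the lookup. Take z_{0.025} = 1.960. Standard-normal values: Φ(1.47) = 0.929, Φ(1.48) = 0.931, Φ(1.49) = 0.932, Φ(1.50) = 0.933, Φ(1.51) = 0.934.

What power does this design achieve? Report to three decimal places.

Power ≈ 0.929

z_β = δ·√(n/(σ₁²+σ₂²)) − z_{α/2}
    = 2.6 · √(889/512) − 1.960
    = 2.6 · 1.31770 − 1.960
    = 3.4260 − 1.960 = 1.4660 → 1.47
Power = Φ(1.47) = 0.929.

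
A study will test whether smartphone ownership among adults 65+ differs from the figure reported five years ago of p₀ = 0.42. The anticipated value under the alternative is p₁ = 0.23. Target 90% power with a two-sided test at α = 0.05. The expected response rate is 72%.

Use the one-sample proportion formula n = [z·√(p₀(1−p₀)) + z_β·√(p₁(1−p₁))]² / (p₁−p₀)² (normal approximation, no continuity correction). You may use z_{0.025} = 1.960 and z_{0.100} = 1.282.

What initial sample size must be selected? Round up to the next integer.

n = 88

n = [z_{α/2}·√(p₀q₀) + z_β·√(p₁q₁)]² / (p₁ − p₀)²
  = [1.960·√(0.42·0.58) + 1.282·√(0.23·0.77)]² / (-0.19)²
  = [1.960·0.4936 + 1.282·0.4208]² / 0.0361
  = [1.5069]² / 0.0361
  = 62.90
Adjust for 72% response: 62.90 / 0.72 = 87.36.
Round up → n = 88.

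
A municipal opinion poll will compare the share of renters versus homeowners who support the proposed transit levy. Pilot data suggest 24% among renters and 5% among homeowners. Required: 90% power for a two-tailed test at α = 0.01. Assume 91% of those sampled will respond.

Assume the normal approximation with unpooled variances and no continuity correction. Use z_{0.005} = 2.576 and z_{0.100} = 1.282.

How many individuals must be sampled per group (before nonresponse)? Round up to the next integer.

n = (z_{α/2} + z_β)² · [p₁(1−p₁) + p₂(1−p₂)] / (p₁ − p₂)²
  = (2.576 + 1.282)² · (0.24·0.76 + 0.05·0.95) / (0.19)²
  = (3.858)² · (0.1824 + 0.0475) / 0.0361
  = 14.8842 · 0.2299 / 0.0361
  = 94.79
Adjust for 91% response: 94.79 / 0.91 = 104.16.
Round up → n = 105 per group.

n = 105 per group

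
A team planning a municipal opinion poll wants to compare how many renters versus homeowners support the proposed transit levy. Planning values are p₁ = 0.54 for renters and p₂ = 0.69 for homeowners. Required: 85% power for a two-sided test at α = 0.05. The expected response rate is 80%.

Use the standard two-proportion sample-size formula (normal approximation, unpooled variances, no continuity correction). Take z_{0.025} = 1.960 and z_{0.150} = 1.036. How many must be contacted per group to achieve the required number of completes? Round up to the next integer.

n = (z_{α/2} + z_β)² · [p₁(1−p₁) + p₂(1−p₂)] / (p₁ − p₂)²
  = (1.960 + 1.036)² · (0.54·0.46 + 0.69·0.31) / (-0.15)²
  = (2.996)² · (0.2484 + 0.2139) / 0.0225
  = 8.9760 · 0.4623 / 0.0225
  = 184.43
Adjust for 80% response: 184.43 / 0.80 = 230.53.
Round up → n = 231 per group.

n = 231 per group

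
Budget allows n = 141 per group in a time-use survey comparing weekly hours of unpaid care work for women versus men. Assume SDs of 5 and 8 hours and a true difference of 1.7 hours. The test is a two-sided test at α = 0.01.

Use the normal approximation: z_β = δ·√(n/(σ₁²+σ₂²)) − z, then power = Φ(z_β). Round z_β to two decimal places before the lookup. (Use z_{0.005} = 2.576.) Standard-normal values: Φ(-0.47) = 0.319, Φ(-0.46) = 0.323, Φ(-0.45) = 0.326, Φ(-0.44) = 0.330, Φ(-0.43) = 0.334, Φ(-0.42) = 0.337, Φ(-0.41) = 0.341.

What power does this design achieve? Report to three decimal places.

Power ≈ 0.330

z_β = δ·√(n/(σ₁²+σ₂²)) − z_{α/2}
    = 1.7 · √(141/89) − 2.576
    = 1.7 · 1.25868 − 2.576
    = 2.1398 − 2.576 = -0.4362 → -0.44
Power = Φ(-0.44) = 0.330.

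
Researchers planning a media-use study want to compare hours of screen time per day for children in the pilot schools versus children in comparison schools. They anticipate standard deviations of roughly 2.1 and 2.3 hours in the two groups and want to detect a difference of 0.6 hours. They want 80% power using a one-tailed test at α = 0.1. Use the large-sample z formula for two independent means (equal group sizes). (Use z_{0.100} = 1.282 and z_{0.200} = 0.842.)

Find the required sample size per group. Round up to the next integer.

n = (z_α + z_β)² · (σ₁² + σ₂²) / δ²
  = (1.282 + 0.842)² · (2.1² + 2.3² = 9.7) / 0.6²
  = 4.5114 · 9.7 / 0.36
  = 121.56
Round up → n = 122 per group.

n = 122 per group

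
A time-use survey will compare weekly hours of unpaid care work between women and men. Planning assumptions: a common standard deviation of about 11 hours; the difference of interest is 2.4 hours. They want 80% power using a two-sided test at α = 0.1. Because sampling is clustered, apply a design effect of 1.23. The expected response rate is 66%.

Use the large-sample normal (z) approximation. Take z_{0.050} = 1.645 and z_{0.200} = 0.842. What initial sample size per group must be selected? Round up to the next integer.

n = (z_{α/2} + z_β)² · (σ₁² + σ₂²) / δ²
  = (1.645 + 0.842)² · (2·11² = 242) / 2.4²
  = 6.1852 · 242 / 5.76
  = 259.86
Design effect: 1.23 × 259.86 = 319.63.
Adjust for 66% response: 319.63 / 0.66 = 484.29.
Round up → n = 485 per group.

n = 485 per group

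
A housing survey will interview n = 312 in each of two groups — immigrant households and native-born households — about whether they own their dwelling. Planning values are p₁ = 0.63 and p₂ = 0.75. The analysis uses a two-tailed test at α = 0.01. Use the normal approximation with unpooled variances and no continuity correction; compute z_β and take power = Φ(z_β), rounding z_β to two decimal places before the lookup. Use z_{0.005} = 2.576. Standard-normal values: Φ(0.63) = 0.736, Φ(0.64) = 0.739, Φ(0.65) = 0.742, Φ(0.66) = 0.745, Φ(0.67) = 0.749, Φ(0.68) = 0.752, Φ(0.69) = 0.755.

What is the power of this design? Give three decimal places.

Power ≈ 0.755

z_β = |p₁−p₂|·√(n/[p₁q₁+p₂q₂]) − z_{α/2}
    = 0.12 · √(312/0.4206) − 2.576
    = 0.12 · 27.2360 − 2.576
    = 3.2683 − 2.576 = 0.6923 → 0.69
Power = Φ(0.69) = 0.755.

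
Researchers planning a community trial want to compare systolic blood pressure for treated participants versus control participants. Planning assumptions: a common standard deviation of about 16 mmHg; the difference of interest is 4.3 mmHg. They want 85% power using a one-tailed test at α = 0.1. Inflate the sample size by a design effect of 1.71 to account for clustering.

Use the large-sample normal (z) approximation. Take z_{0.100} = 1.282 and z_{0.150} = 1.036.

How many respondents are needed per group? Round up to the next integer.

n = (z_α + z_β)² · (σ₁² + σ₂²) / δ²
  = (1.282 + 1.036)² · (2·16² = 512) / 4.3²
  = 5.3731 · 512 / 18.49
  = 148.79
Design effect: 1.71 × 148.79 = 254.42.
Round up → n = 255 per group.

n = 255 per group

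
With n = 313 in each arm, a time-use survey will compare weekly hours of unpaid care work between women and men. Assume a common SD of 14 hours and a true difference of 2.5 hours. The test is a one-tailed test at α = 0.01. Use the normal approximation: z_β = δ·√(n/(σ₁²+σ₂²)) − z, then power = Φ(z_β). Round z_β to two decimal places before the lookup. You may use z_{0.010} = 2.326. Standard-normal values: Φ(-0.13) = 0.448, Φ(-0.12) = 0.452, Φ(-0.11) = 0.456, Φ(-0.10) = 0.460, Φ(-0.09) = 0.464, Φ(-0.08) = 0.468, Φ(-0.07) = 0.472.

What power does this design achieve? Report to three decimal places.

Power ≈ 0.464

z_β = δ·√(n/(σ₁²+σ₂²)) − z_α
    = 2.5 · √(313/392) − 2.326
    = 2.5 · 0.89357 − 2.326
    = 2.2339 − 2.326 = -0.0921 → -0.09
Power = Φ(-0.09) = 0.464.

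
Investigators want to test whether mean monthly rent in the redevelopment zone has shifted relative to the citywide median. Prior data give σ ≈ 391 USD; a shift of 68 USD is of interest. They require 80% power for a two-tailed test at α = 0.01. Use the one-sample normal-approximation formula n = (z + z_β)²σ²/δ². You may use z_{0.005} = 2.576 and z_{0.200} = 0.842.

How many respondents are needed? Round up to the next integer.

n = 387

n = (z_{α/2} + z_β)² · σ² / δ²
  = (2.576 + 0.842)² · 391² / 68²
  = 11.6827 · 152881 / 4624
  = 386.26
Round up → n = 387.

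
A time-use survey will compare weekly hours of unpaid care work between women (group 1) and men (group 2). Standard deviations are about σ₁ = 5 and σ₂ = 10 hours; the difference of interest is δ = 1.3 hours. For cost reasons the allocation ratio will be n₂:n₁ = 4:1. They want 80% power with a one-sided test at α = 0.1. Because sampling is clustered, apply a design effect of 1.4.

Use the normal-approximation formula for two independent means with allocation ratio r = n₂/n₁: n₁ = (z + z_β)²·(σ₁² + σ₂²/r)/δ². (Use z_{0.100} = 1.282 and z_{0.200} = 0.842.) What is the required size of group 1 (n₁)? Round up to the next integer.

n₁ = (z_α + z_β)² · (σ₁² + σ₂²/r) / δ²
   = (1.282 + 0.842)² · (5² + 10²/4) / 1.3²
   = 4.5114 · (25 + 25) / 1.69
   = 4.5114 · 50 / 1.69
   = 133.47
Design effect: 1.4 × 133.47 = 186.86.
Round up → n₁ = 187; n₂ = r·n₁ = 4 × 187 = 748.

n₁ = 187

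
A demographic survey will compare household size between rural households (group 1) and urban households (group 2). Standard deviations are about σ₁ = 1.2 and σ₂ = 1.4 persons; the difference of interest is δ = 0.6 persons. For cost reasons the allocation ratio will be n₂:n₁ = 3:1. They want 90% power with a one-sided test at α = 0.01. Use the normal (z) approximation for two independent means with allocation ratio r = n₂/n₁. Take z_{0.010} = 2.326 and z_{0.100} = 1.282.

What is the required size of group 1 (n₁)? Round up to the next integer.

n₁ = 76

n₁ = (z_α + z_β)² · (σ₁² + σ₂²/r) / δ²
   = (2.326 + 1.282)² · (1.2² + 1.4²/3) / 0.6²
   = 13.0177 · (1.44 + 0.65333) / 0.36
   = 13.0177 · 2.0933 / 0.36
   = 75.70
Round up → n₁ = 76; n₂ = r·n₁ = 3 × 76 = 228.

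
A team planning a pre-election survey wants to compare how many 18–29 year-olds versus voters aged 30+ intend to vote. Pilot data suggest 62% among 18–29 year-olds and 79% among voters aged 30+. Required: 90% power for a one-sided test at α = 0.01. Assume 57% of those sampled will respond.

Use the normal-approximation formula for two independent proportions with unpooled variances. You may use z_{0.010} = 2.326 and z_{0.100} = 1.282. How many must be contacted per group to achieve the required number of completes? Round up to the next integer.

n = 318 per group

n = (z_α + z_β)² · [p₁(1−p₁) + p₂(1−p₂)] / (p₁ − p₂)²
  = (2.326 + 1.282)² · (0.62·0.38 + 0.79·0.21) / (-0.17)²
  = (3.608)² · (0.2356 + 0.1659) / 0.0289
  = 13.0177 · 0.4015 / 0.0289
  = 180.85
Adjust for 57% response: 180.85 / 0.57 = 317.28.
Round up → n = 318 per group.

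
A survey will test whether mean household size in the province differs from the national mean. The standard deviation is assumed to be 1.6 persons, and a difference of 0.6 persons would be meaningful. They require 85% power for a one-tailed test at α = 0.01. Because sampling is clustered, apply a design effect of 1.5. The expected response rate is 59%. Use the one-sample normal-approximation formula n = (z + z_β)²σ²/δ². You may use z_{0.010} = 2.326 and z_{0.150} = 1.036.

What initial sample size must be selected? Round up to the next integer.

n = 205

n = (z_α + z_β)² · σ² / δ²
  = (2.326 + 1.036)² · 1.6² / 0.6²
  = 11.3030 · 2.56 / 0.36
  = 80.38
Design effect: 1.5 × 80.38 = 120.57.
Adjust for 59% response: 120.57 / 0.59 = 204.35.
Round up → n = 205.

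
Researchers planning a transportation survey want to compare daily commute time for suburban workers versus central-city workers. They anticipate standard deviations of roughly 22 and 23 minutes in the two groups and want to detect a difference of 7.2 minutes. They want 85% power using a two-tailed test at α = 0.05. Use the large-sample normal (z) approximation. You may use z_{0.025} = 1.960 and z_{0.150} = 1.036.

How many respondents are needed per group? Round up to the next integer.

n = 176 per group

n = (z_{α/2} + z_β)² · (σ₁² + σ₂²) / δ²
  = (1.960 + 1.036)² · (22² + 23² = 1013) / 7.2²
  = 8.9760 · 1013 / 51.84
  = 175.40
Round up → n = 176 per group.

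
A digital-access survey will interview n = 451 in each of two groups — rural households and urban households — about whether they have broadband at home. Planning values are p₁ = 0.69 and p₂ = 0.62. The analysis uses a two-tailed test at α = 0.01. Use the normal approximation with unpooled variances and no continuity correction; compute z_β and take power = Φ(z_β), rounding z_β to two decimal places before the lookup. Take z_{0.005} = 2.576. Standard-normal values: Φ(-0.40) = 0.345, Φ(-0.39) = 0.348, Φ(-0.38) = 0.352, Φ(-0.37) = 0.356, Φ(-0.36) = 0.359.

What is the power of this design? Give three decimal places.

Power ≈ 0.359

z_β = |p₁−p₂|·√(n/[p₁q₁+p₂q₂]) − z_{α/2}
    = 0.07 · √(451/0.4495) − 2.576
    = 0.07 · 31.6755 − 2.576
    = 2.2173 − 2.576 = -0.3587 → -0.36
Power = Φ(-0.36) = 0.359.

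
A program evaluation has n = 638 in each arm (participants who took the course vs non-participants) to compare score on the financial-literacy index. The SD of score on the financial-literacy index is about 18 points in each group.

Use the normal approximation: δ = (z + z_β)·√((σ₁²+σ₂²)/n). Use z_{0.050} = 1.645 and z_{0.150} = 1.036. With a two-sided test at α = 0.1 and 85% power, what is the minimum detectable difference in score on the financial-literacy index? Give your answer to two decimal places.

δ = (z_{α/2} + z_β) · √((σ₁²+σ₂²)/n)
  = (1.645 + 1.036) · √(648/638)
  = 2.681 · √1.0157
  = 2.681 · 1.0078
  = 2.7019

Minimum detectable difference ≈ 2.70 points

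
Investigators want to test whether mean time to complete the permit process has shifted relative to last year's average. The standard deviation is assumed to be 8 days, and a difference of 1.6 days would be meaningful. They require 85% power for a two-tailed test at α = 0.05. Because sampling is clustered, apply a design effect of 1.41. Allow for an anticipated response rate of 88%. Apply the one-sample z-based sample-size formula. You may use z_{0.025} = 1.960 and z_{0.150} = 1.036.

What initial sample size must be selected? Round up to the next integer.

n = (z_{α/2} + z_β)² · σ² / δ²
  = (1.960 + 1.036)² · 8² / 1.6²
  = 8.9760 · 64 / 2.56
  = 224.40
Design effect: 1.41 × 224.40 = 316.40.
Adjust for 88% response: 316.40 / 0.88 = 359.55.
Round up → n = 360.

n = 360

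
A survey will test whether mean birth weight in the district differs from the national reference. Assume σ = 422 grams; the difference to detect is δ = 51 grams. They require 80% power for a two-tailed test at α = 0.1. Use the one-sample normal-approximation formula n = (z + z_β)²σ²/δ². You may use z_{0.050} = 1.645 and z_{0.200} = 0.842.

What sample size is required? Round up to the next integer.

n = (z_{α/2} + z_β)² · σ² / δ²
  = (1.645 + 0.842)² · 422² / 51²
  = 6.1852 · 178084 / 2601
  = 423.48
Round up → n = 424.

n = 424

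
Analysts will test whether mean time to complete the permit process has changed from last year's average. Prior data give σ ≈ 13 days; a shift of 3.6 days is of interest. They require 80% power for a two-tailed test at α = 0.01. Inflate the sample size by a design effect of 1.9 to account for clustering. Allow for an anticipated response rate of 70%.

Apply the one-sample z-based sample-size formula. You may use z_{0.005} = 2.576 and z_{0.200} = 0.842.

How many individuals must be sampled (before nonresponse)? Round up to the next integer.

n = 414

n = (z_{α/2} + z_β)² · σ² / δ²
  = (2.576 + 0.842)² · 13² / 3.6²
  = 11.6827 · 169 / 12.96
  = 152.34
Design effect: 1.9 × 152.34 = 289.45.
Adjust for 70% response: 289.45 / 0.70 = 413.51.
Round up → n = 414.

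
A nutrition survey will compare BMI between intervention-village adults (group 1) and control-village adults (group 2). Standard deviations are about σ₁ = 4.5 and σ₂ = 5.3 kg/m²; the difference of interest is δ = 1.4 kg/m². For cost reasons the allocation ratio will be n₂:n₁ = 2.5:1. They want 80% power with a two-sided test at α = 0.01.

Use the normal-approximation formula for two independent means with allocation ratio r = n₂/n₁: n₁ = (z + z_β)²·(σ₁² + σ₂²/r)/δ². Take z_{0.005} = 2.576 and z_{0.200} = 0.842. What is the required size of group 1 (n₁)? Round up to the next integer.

n₁ = 188

n₁ = (z_{α/2} + z_β)² · (σ₁² + σ₂²/r) / δ²
   = (2.576 + 0.842)² · (4.5² + 5.3²/2.5) / 1.4²
   = 11.6827 · (20.25 + 11.236) / 1.96
   = 11.6827 · 31.486 / 1.96
   = 187.67
Round up → n₁ = 188; n₂ = r·n₁ = 2.5 × 188 = 470.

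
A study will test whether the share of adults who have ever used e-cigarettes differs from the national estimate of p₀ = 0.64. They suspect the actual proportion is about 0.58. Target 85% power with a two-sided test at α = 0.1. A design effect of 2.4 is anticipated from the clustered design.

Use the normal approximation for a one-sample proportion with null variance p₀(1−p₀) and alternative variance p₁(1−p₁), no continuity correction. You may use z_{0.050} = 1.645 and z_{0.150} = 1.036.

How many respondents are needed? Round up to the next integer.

n = 1129

n = [z_{α/2}·√(p₀q₀) + z_β·√(p₁q₁)]² / (p₁ − p₀)²
  = [1.645·√(0.64·0.36) + 1.036·√(0.58·0.42)]² / (-0.06)²
  = [1.645·0.4800 + 1.036·0.4936]² / 0.0036
  = [1.3009]² / 0.0036
  = 470.11
Design effect: 2.4 × 470.11 = 1128.27.
Round up → n = 1129.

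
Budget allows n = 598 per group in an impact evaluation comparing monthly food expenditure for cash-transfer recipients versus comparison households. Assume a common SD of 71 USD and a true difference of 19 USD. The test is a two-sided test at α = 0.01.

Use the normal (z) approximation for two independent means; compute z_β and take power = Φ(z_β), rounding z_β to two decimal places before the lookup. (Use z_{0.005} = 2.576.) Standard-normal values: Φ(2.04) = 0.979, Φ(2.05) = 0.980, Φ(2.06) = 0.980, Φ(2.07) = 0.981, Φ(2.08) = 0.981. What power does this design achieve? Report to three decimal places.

Power ≈ 0.980

z_β = δ·√(n/(σ₁²+σ₂²)) − z_{α/2}
    = 19 · √(598/10082) − 2.576
    = 19 · 0.24354 − 2.576
    = 4.6273 − 2.576 = 2.0513 → 2.05
Power = Φ(2.05) = 0.980.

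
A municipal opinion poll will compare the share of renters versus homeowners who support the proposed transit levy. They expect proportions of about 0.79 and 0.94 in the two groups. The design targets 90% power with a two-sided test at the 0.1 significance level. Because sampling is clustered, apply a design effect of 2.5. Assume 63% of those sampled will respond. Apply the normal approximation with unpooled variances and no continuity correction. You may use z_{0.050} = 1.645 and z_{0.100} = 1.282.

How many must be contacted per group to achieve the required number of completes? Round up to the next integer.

n = (z_{α/2} + z_β)² · [p₁(1−p₁) + p₂(1−p₂)] / (p₁ − p₂)²
  = (1.645 + 1.282)² · (0.79·0.21 + 0.94·0.06) / (-0.15)²
  = (2.927)² · (0.1659 + 0.0564) / 0.0225
  = 8.5673 · 0.2223 / 0.0225
  = 84.65
Design effect: 2.5 × 84.65 = 211.61.
Adjust for 63% response: 211.61 / 0.63 = 335.89.
Round up → n = 336 per group.

n = 336 per group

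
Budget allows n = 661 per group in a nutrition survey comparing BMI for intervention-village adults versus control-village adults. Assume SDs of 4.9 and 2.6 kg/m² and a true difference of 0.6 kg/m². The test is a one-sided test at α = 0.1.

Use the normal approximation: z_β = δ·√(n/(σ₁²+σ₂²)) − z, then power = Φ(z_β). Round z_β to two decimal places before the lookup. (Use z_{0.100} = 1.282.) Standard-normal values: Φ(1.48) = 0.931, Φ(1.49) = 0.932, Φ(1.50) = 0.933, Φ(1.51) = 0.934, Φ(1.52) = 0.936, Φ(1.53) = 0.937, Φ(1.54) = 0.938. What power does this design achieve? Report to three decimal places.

z_β = δ·√(n/(σ₁²+σ₂²)) − z_α
    = 0.6 · √(661/30.77) − 1.282
    = 0.6 · 4.63486 − 1.282
    = 2.7809 − 1.282 = 1.4989 → 1.50
Power = Φ(1.50) = 0.933.

Power ≈ 0.933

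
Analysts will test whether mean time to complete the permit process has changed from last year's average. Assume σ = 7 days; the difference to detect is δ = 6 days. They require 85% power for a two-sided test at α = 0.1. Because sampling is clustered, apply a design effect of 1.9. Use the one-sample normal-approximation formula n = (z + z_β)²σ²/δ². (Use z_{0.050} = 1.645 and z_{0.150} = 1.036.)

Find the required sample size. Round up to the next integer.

n = 19

n = (z_{α/2} + z_β)² · σ² / δ²
  = (1.645 + 1.036)² · 7² / 6²
  = 7.1878 · 49 / 36
  = 9.78
Design effect: 1.9 × 9.78 = 18.59.
Round up → n = 19.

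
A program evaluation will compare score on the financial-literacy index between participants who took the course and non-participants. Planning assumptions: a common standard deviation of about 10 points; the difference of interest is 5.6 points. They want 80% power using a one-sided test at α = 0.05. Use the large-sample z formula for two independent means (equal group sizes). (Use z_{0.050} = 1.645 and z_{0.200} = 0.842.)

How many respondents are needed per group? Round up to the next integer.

n = (z_α + z_β)² · (σ₁² + σ₂²) / δ²
  = (1.645 + 0.842)² · (2·10² = 200) / 5.6²
  = 6.1852 · 200 / 31.36
  = 39.45
Round up → n = 40 per group.

n = 40 per group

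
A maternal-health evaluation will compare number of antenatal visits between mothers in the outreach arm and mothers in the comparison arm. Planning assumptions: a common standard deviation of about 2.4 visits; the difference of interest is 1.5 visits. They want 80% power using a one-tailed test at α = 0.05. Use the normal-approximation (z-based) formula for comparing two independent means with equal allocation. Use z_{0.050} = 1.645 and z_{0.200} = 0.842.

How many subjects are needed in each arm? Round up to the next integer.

n = (z_α + z_β)² · (σ₁² + σ₂²) / δ²
  = (1.645 + 0.842)² · (2·2.4² = 11.52) / 1.5²
  = 6.1852 · 11.52 / 2.25
  = 31.67
Round up → n = 32 per group.

n = 32 per group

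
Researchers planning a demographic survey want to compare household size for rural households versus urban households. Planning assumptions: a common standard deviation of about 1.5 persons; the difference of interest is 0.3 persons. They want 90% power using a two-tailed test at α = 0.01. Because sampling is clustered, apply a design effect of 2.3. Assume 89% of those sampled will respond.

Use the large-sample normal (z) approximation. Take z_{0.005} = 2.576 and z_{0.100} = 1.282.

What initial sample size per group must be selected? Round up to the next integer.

n = 1924 per group

n = (z_{α/2} + z_β)² · (σ₁² + σ₂²) / δ²
  = (2.576 + 1.282)² · (2·1.5² = 4.5) / 0.3²
  = 14.8842 · 4.5 / 0.09
  = 744.21
Design effect: 2.3 × 744.21 = 1711.68.
Adjust for 89% response: 1711.68 / 0.89 = 1923.23.
Round up → n = 1924 per group.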